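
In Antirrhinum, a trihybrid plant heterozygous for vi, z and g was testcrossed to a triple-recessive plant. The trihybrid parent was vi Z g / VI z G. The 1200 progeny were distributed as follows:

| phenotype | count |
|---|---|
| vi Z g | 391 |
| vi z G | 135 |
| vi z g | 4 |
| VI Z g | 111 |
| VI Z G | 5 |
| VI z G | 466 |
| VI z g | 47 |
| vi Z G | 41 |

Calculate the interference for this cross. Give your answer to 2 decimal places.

The two rarest classes, vi z g and VI Z G, are the double crossovers. Comparing them with the parentals, only the z allele has switched, so z is the middle locus and the order is g – z – vi.
g–z: (88 + 9)/1200 = 0.0808; z–vi: (246 + 9)/1200 = 0.2125.
Expected DCO frequency = 0.0808 × 0.2125 ≈ 0.01717; observed = 9/1200 ≈ 0.00750.
Coefficient of coincidence = 0.00750/0.01717 ≈ 0.44; interference = 1 − 0.44 = 0.56.

0.56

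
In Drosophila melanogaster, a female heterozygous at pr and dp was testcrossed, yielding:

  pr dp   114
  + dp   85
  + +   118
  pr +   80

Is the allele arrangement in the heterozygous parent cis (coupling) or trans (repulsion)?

The two most frequent classes are + + (118) and pr dp (114); these are the parental (non-recombinant) types.
So the F1 carried + + on one chromosome and pr dp on the other — the recessive alleles are on the same chromosome (cis / coupling).

cis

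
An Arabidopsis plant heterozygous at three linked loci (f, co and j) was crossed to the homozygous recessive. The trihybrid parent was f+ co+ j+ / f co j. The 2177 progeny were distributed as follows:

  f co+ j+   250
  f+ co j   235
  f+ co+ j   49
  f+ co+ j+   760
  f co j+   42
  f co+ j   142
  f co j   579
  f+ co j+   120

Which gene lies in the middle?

The two rarest classes, f+ co+ j and f co j+, are the double crossovers. Comparing them with the parentals, only the j allele has switched, so j is the middle locus and the order is co – j – f.

j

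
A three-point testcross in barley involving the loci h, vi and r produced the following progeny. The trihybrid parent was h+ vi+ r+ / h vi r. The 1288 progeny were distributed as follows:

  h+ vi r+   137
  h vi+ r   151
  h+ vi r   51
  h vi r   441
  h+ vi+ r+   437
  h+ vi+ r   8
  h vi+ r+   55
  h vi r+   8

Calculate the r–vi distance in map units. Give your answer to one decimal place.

23.6 map units

The two rarest classes, h+ vi+ r and h vi r+, are the double crossovers. Comparing them with the parentals, only the r allele has switched, so r is the middle locus and the order is vi – r – h.
Crossovers in the vi–r interval produce the single-crossover classes h+ vi r+ and h vi+ r (137 + 151 = 288) plus the double crossovers (16).
RF(vi–r) = (288 + 16) / 1288 = 304/1288 = 0.2360 → 23.6 map units.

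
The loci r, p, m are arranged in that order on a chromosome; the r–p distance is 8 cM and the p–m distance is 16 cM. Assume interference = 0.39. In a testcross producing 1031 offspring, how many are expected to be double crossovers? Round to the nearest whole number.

8

Map distances give recombination frequencies of 0.080 and 0.160 for the two intervals.
With interference 0.39 (so coincidence = 0.61), expected double-crossover frequency = 0.080 × 0.160 × 0.61 = 0.00781.
Expected number = 0.00781 × 1031 = 8.05 ≈ 8.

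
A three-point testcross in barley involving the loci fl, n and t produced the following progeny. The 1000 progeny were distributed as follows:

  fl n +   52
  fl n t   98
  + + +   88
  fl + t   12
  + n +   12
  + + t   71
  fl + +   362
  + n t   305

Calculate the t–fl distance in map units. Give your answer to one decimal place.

The two most frequent reciprocal classes, + n t and fl + +, are the parental types, so the F1 was + n t / fl + +.
The two rarest classes, + n + and fl + t, are the double crossovers. Comparing them with the parentals, only the t allele has switched, so t is the middle locus and the order is fl – t – n.
Crossovers in the fl–t interval produce the single-crossover classes fl n t and + + + (98 + 88 = 186) plus the double crossovers (24).
RF(fl–t) = (186 + 24) / 1000 = 210/1000 = 0.2100 → 21.0 map units.

21.0 map units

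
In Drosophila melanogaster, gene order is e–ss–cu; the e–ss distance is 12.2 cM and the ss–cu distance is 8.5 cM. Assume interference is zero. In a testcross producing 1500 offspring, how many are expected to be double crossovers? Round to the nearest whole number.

Map distances give recombination frequencies of 0.122 and 0.085 for the two intervals.
With no interference, expected double-crossover frequency = 0.122 × 0.085 = 0.01037.
Expected number = 0.01037 × 1500 = 15.56 ≈ 16.

16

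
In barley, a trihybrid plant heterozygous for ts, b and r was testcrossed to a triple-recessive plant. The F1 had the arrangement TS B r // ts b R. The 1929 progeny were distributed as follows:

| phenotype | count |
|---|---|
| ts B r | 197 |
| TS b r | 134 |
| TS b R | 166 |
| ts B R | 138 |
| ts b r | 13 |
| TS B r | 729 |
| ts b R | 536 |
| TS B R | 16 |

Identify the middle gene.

The two rarest classes, TS B R and ts b r, are the double crossovers. Comparing them with the parentals, only the r allele has switched, so r is the middle locus and the order is ts – r – b.

r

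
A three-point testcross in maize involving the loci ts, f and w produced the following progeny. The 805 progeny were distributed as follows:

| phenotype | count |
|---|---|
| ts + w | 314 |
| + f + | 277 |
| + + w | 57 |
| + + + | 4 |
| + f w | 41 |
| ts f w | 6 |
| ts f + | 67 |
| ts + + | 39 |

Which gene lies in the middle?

f

The two most frequent reciprocal classes, ts + w and + f +, are the parental types, so the F1 was ts + w / + f +.
The two rarest classes, ts f w and + + +, are the double crossovers. Comparing them with the parentals, only the f allele has switched, so f is the middle locus and the order is ts – f – w.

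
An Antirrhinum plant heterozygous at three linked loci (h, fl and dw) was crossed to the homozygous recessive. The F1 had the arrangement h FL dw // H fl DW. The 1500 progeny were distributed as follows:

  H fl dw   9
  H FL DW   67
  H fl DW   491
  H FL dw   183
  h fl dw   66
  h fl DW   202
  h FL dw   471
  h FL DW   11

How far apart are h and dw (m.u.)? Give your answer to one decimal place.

27.0 m.u.

The two rarest classes, h FL DW and H fl dw, are the double crossovers. Comparing them with the parentals, only the dw allele has switched, so dw is the middle locus and the order is fl – dw – h.
Crossovers in the dw–h interval produce the single-crossover classes H FL dw and h fl DW (183 + 202 = 385) plus the double crossovers (20).
RF(dw–h) = (385 + 20) / 1500 = 405/1500 = 0.2700 → 27.0 m.u.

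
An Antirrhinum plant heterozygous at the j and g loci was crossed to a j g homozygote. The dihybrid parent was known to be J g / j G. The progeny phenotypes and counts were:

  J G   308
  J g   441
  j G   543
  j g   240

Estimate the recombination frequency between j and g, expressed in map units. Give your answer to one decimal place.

The recombinant classes are J G and j g: 308 + 240 = 548.
Recombination frequency = 548/1532 = 0.3577 ≈ 35.8%, i.e. 35.8 map units.

35.8 map units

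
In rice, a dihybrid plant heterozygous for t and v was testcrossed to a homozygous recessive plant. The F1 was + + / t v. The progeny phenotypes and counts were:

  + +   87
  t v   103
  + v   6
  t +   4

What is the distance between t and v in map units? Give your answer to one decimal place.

5.0 map units

The recombinant classes are + v and t +: 6 + 4 = 10.
Recombination frequency = 10/200 = 0.0500 ≈ 5.0%, i.e. 5.0 map units.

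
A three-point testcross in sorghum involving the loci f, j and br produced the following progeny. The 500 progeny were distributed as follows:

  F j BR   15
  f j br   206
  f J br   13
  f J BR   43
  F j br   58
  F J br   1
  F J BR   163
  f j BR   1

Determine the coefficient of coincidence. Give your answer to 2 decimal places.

0.32

The two most frequent reciprocal classes, F J BR and f j br, are the parental types, so the F1 was F J BR / f j br.
The two rarest classes, F J br and f j BR, are the double crossovers. Comparing them with the parentals, only the br allele has switched, so br is the middle locus and the order is f – br – j.
f–br: (101 + 2)/500 = 0.2060; br–j: (28 + 2)/500 = 0.0600.
Expected DCO frequency = 0.2060 × 0.0600 ≈ 0.01236; observed = 2/500 ≈ 0.00400.
Coefficient of coincidence = 0.00400/0.01236 ≈ 0.32.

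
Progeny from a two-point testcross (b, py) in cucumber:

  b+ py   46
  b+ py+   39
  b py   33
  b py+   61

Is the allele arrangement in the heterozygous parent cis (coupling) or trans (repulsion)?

trans

The two most frequent classes are b+ py (46) and b py+ (61); these are the parental (non-recombinant) types.
So the F1 carried b+ py on one chromosome and b py+ on the other — the recessive alleles are on opposite chromosomes (trans / repulsion).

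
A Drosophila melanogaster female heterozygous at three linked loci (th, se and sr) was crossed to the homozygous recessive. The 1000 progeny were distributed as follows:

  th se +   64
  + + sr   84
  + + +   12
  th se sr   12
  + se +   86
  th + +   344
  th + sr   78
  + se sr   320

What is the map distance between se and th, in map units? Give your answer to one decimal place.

17.2 map units

The two most frequent reciprocal classes, + se sr and th + +, are the parental types, so the F1 was + se sr / th + +.
The two rarest classes, th se sr and + + +, are the double crossovers. Comparing them with the parentals, only the th allele has switched, so th is the middle locus and the order is se – th – sr.
Crossovers in the se–th interval produce the single-crossover classes + + sr and th se + (84 + 64 = 148) plus the double crossovers (24).
RF(se–th) = (148 + 24) / 1000 = 172/1000 = 0.1720 → 17.2 map units.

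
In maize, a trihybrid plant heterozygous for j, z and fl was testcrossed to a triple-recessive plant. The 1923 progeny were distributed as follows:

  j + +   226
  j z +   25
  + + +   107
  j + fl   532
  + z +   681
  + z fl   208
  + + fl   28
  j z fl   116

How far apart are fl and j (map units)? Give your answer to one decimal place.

The two most frequent reciprocal classes, j + fl and + z +, are the parental types, so the F1 was j + fl / + z +.
The two rarest classes, + + fl and j z +, are the double crossovers. Comparing them with the parentals, only the j allele has switched, so j is the middle locus and the order is fl – j – z.
Crossovers in the fl–j interval produce the single-crossover classes j + + and + z fl (226 + 208 = 434) plus the double crossovers (53).
RF(fl–j) = (434 + 53) / 1923 = 487/1923 = 0.2533 → 25.3 map units.

25.3 map units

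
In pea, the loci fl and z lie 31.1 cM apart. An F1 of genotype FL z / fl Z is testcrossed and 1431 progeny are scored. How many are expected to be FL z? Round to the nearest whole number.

A map distance of 31.1 cM corresponds to a recombination frequency of 0.311.
The F1 is FL z / fl Z, so FL z is a parental gamete class with expected frequency (1 − r)/2 = 0.689/2 = 0.3445.
Expected number = 0.3445 × 1431 = 492.98 ≈ 493.

493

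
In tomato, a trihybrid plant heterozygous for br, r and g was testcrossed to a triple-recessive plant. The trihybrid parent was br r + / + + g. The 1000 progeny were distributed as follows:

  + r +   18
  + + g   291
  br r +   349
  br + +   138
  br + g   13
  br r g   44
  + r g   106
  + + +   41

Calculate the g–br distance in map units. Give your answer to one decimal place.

11.6 map units

The two rarest classes, + r + and br + g, are the double crossovers. Comparing them with the parentals, only the br allele has switched, so br is the middle locus and the order is r – br – g.
Crossovers in the br–g interval produce the single-crossover classes br r g and + + + (44 + 41 = 85) plus the double crossovers (31).
RF(br–g) = (85 + 31) / 1000 = 116/1000 = 0.1160 → 11.6 map units.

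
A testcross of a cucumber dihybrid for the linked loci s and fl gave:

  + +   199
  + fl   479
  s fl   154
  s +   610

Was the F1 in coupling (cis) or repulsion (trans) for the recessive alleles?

trans

The two most frequent classes are + fl (479) and s + (610); these are the parental (non-recombinant) types.
So the F1 carried + fl on one chromosome and s + on the other — the recessive alleles are on opposite chromosomes (trans / repulsion).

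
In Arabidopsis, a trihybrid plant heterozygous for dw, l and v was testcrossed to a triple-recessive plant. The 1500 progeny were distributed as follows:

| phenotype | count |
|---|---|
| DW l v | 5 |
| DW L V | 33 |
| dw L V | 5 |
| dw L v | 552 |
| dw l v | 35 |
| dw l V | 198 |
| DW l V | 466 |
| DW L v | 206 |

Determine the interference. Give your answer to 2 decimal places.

0.54

The two most frequent reciprocal classes, dw L v and DW l V, are the parental types, so the F1 was dw L v / DW l V.
The two rarest classes, dw L V and DW l v, are the double crossovers. Comparing them with the parentals, only the v allele has switched, so v is the middle locus and the order is dw – v – l.
dw–v: (404 + 10)/1500 = 0.2760; v–l: (68 + 10)/1500 = 0.0520.
Expected DCO frequency = 0.2760 × 0.0520 ≈ 0.01435; observed = 10/1500 ≈ 0.00667.
Coefficient of coincidence = 0.00667/0.01435 ≈ 0.46; interference = 1 − 0.46 = 0.54.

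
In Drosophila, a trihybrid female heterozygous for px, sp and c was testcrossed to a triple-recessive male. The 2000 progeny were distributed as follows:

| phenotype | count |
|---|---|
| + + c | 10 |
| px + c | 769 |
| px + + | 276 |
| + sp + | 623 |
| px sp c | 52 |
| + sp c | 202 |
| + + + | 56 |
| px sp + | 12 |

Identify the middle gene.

px

The two most frequent reciprocal classes, + sp + and px + c, are the parental types, so the F1 was + sp + / px + c.
The two rarest classes, px sp + and + + c, are the double crossovers. Comparing them with the parentals, only the px allele has switched, so px is the middle locus and the order is sp – px – c.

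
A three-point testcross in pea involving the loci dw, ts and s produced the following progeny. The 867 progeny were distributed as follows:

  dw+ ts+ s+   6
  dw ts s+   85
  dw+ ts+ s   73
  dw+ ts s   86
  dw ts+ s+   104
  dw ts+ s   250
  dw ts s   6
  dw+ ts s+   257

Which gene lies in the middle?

ts

The two most frequent reciprocal classes, dw ts+ s and dw+ ts s+, are the parental types, so the F1 was dw ts+ s / dw+ ts s+.
The two rarest classes, dw ts s and dw+ ts+ s+, are the double crossovers. Comparing them with the parentals, only the ts allele has switched, so ts is the middle locus and the order is s – ts – dw.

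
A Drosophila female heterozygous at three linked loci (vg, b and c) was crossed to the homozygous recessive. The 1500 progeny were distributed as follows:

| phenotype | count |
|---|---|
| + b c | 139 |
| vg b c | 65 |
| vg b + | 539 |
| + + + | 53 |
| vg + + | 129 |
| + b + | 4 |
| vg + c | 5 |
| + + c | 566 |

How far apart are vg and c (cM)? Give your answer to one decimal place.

The two most frequent reciprocal classes, + + c and vg b +, are the parental types, so the F1 was + + c / vg b +.
The two rarest classes, vg + c and + b +, are the double crossovers. Comparing them with the parentals, only the vg allele has switched, so vg is the middle locus and the order is b – vg – c.
Crossovers in the vg–c interval produce the single-crossover classes + + + and vg b c (53 + 65 = 118) plus the double crossovers (9).
RF(vg–c) = (118 + 9) / 1500 = 127/1500 = 0.0847 → 8.5 cM.

8.5 cM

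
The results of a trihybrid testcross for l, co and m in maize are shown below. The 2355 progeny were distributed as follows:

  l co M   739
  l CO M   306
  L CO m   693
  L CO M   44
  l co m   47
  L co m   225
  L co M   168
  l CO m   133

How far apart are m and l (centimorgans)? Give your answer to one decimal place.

16.6 centimorgans

The two most frequent reciprocal classes, l co M and L CO m, are the parental types, so the F1 was l co M / L CO m.
The two rarest classes, l co m and L CO M, are the double crossovers. Comparing them with the parentals, only the m allele has switched, so m is the middle locus and the order is l – m – co.
Crossovers in the l–m interval produce the single-crossover classes L co M and l CO m (168 + 133 = 301) plus the double crossovers (91).
RF(l–m) = (301 + 91) / 2355 = 392/2355 = 0.1665 → 16.6 centimorgans.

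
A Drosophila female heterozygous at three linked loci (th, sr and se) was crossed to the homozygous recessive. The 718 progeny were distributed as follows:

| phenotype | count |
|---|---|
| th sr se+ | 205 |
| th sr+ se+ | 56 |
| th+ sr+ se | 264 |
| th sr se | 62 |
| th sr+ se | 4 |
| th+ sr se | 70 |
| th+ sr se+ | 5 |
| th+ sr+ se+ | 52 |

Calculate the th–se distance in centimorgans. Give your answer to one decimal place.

17.1 centimorgans

The two most frequent reciprocal classes, th+ sr+ se and th sr se+, are the parental types, so the F1 was th+ sr+ se / th sr se+.
The two rarest classes, th sr+ se and th+ sr se+, are the double crossovers. Comparing them with the parentals, only the th allele has switched, so th is the middle locus and the order is sr – th – se.
Crossovers in the th–se interval produce the single-crossover classes th+ sr+ se+ and th sr se (52 + 62 = 114) plus the double crossovers (9).
RF(th–se) = (114 + 9) / 718 = 123/718 = 0.1713 → 17.1 centimorgans.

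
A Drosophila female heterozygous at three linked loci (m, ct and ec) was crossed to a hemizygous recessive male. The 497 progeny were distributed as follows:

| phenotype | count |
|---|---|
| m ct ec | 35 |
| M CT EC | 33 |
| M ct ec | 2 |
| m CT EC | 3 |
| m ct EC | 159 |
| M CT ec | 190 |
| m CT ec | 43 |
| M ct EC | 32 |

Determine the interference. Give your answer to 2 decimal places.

0.57

The two most frequent reciprocal classes, M CT ec and m ct EC, are the parental types, so the F1 was M CT ec / m ct EC.
The two rarest classes, M ct ec and m CT EC, are the double crossovers. Comparing them with the parentals, only the ct allele has switched, so ct is the middle locus and the order is m – ct – ec.
m–ct: (75 + 5)/497 = 0.1610; ct–ec: (68 + 5)/497 = 0.1469.
Expected DCO frequency = 0.1610 × 0.1469 ≈ 0.02365; observed = 5/497 ≈ 0.01006.
Coefficient of coincidence = 0.01006/0.02365 ≈ 0.43; interference = 1 − 0.43 = 0.57.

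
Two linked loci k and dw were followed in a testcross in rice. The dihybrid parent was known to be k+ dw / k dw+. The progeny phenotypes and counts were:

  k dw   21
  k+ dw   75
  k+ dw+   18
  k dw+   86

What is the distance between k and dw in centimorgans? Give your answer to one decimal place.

The recombinant classes are k+ dw+ and k dw: 18 + 21 = 39.
Recombination frequency = 39/200 = 0.1950 ≈ 19.5%, i.e. 19.5 centimorgans.

19.5 centimorgans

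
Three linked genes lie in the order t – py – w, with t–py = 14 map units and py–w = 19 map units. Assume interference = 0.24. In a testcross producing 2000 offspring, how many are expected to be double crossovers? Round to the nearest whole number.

40

Map distances give recombination frequencies of 0.140 and 0.190 for the two intervals.
With interference 0.24 (so coincidence = 0.76), expected double-crossover frequency = 0.140 × 0.190 × 0.76 = 0.02022.
Expected number = 0.02022 × 2000 = 40.43 ≈ 40.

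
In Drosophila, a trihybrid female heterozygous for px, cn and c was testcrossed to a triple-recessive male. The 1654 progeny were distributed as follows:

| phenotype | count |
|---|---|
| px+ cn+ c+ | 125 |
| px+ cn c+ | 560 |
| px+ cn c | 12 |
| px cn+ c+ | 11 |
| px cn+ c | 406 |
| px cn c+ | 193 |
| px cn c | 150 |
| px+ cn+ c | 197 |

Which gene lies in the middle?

c

The two most frequent reciprocal classes, px+ cn c+ and px cn+ c, are the parental types, so the F1 was px+ cn c+ / px cn+ c.
The two rarest classes, px+ cn c and px cn+ c+, are the double crossovers. Comparing them with the parentals, only the c allele has switched, so c is the middle locus and the order is cn – c – px.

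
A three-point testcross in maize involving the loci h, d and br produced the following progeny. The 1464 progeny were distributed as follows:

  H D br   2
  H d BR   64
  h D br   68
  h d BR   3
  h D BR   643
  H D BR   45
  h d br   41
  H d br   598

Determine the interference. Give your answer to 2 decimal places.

The two most frequent reciprocal classes, h D BR and H d br, are the parental types, so the F1 was h D BR / H d br.
The two rarest classes, h d BR and H D br, are the double crossovers. Comparing them with the parentals, only the d allele has switched, so d is the middle locus and the order is h – d – br.
h–d: (86 + 5)/1464 = 0.0622; d–br: (132 + 5)/1464 = 0.0936.
Expected DCO frequency = 0.0622 × 0.0936 ≈ 0.00582; observed = 5/1464 ≈ 0.00342.
Coefficient of coincidence = 0.00342/0.00582 ≈ 0.59; interference = 1 − 0.59 = 0.41.

0.41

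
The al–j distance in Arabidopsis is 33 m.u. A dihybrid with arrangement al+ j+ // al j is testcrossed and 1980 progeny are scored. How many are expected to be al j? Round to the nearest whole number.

A map distance of 33 m.u. corresponds to a recombination frequency of 0.330.
The F1 is al+ j+ / al j, so al j is a parental gamete class with expected frequency (1 − r)/2 = 0.670/2 = 0.3350.
Expected number = 0.3350 × 1980 = 663.30 ≈ 663.

663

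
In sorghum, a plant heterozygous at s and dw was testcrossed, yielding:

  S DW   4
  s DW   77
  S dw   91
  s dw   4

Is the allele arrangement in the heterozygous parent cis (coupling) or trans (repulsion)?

The two most frequent classes are S dw (91) and s DW (77); these are the parental (non-recombinant) types.
So the F1 carried S dw on one chromosome and s DW on the other — the recessive alleles are on opposite chromosomes (trans / repulsion).

trans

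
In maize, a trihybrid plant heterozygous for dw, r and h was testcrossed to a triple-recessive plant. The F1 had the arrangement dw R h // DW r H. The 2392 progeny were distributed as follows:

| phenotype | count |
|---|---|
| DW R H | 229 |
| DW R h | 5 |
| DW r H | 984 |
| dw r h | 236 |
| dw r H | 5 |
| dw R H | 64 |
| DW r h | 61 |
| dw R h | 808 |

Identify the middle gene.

The two rarest classes, DW R h and dw r H, are the double crossovers. Comparing them with the parentals, only the dw allele has switched, so dw is the middle locus and the order is r – dw – h.

dw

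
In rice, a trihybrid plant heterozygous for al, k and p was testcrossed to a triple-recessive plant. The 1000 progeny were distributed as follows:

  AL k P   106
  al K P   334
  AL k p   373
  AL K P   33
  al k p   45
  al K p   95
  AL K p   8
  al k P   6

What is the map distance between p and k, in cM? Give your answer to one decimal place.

21.5 cM

The two most frequent reciprocal classes, AL k p and al K P, are the parental types, so the F1 was AL k p / al K P.
The two rarest classes, AL K p and al k P, are the double crossovers. Comparing them with the parentals, only the k allele has switched, so k is the middle locus and the order is p – k – al.
Crossovers in the p–k interval produce the single-crossover classes AL k P and al K p (106 + 95 = 201) plus the double crossovers (14).
RF(p–k) = (201 + 14) / 1000 = 215/1000 = 0.2150 → 21.5 cM.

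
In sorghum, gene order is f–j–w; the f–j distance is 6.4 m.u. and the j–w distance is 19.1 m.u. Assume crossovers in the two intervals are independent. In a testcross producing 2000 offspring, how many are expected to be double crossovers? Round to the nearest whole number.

24

Map distances give recombination frequencies of 0.064 and 0.191 for the two intervals.
With no interference, expected double-crossover frequency = 0.064 × 0.191 = 0.01222.
Expected number = 0.01222 × 2000 = 24.45 ≈ 24.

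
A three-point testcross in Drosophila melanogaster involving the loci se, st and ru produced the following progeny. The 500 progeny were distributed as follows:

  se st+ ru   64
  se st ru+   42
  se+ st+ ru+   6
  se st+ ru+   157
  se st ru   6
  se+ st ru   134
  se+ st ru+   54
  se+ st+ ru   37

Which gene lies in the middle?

The two most frequent reciprocal classes, se+ st ru and se st+ ru+, are the parental types, so the F1 was se+ st ru / se st+ ru+.
The two rarest classes, se st ru and se+ st+ ru+, are the double crossovers. Comparing them with the parentals, only the se allele has switched, so se is the middle locus and the order is ru – se – st.

se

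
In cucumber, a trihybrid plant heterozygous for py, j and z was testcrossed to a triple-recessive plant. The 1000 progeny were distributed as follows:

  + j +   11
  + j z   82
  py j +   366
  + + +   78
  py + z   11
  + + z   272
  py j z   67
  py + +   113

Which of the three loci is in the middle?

py

The two most frequent reciprocal classes, + + z and py j +, are the parental types, so the F1 was + + z / py j +.
The two rarest classes, py + z and + j +, are the double crossovers. Comparing them with the parentals, only the py allele has switched, so py is the middle locus and the order is j – py – z.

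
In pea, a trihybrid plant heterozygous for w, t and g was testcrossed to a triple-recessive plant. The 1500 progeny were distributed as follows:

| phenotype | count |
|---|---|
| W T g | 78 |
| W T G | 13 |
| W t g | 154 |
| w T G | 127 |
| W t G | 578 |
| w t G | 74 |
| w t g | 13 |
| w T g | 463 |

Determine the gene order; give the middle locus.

t

The two most frequent reciprocal classes, w T g and W t G, are the parental types, so the F1 was w T g / W t G.
The two rarest classes, w t g and W T G, are the double crossovers. Comparing them with the parentals, only the t allele has switched, so t is the middle locus and the order is g – t – w.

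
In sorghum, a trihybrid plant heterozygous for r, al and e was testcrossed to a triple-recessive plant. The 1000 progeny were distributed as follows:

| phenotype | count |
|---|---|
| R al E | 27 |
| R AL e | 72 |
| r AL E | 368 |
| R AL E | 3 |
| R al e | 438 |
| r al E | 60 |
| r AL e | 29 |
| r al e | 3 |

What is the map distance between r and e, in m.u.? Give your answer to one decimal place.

6.2 m.u.

The two most frequent reciprocal classes, r AL E and R al e, are the parental types, so the F1 was r AL E / R al e.
The two rarest classes, R AL E and r al e, are the double crossovers. Comparing them with the parentals, only the r allele has switched, so r is the middle locus and the order is e – r – al.
Crossovers in the e–r interval produce the single-crossover classes r AL e and R al E (29 + 27 = 56) plus the double crossovers (6).
RF(e–r) = (56 + 6) / 1000 = 62/1000 = 0.0620 → 6.2 m.u.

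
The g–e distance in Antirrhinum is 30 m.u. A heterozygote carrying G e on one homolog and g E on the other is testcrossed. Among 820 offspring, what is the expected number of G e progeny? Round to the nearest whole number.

A map distance of 30 m.u. corresponds to a recombination frequency of 0.300.
The F1 is G e / g E, so G e is a parental gamete class with expected frequency (1 − r)/2 = 0.700/2 = 0.3500.
Expected number = 0.3500 × 820 = 287.00 ≈ 287.

287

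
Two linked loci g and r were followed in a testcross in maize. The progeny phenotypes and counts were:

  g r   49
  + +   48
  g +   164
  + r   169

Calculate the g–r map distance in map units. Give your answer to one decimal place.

22.6 map units

The two most frequent classes, + r (169) and g + (164), are the parental types, so the F1 was + r / g +.
The recombinant classes are + + and g r: 48 + 49 = 97.
Recombination frequency = 97/430 = 0.2256 ≈ 22.6%, i.e. 22.6 map units.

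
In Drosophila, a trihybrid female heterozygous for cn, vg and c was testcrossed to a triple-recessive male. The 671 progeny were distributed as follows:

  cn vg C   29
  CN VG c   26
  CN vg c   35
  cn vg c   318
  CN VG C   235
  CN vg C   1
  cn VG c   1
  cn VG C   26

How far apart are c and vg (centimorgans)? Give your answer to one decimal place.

8.5 centimorgans

The two most frequent reciprocal classes, cn vg c and CN VG C, are the parental types, so the F1 was cn vg c / CN VG C.
The two rarest classes, cn VG c and CN vg C, are the double crossovers. Comparing them with the parentals, only the vg allele has switched, so vg is the middle locus and the order is c – vg – cn.
Crossovers in the c–vg interval produce the single-crossover classes cn vg C and CN VG c (29 + 26 = 55) plus the double crossovers (2).
RF(c–vg) = (55 + 2) / 671 = 57/671 = 0.0849 → 8.5 centimorgans.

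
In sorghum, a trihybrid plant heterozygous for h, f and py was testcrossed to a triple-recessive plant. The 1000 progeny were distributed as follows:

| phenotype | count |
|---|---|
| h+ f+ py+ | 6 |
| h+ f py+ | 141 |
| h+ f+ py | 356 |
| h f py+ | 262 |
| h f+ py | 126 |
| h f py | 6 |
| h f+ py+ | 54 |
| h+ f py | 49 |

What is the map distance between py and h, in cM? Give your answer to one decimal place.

27.9 cM

The two most frequent reciprocal classes, h+ f+ py and h f py+, are the parental types, so the F1 was h+ f+ py / h f py+.
The two rarest classes, h+ f+ py+ and h f py, are the double crossovers. Comparing them with the parentals, only the py allele has switched, so py is the middle locus and the order is f – py – h.
Crossovers in the py–h interval produce the single-crossover classes h f+ py and h+ f py+ (126 + 141 = 267) plus the double crossovers (12).
RF(py–h) = (267 + 12) / 1000 = 279/1000 = 0.2790 → 27.9 cM.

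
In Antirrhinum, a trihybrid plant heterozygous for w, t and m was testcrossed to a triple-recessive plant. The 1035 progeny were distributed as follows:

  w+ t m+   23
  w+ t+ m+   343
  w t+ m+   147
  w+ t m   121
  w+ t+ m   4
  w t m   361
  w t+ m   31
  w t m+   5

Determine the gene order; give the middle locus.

The two most frequent reciprocal classes, w+ t+ m+ and w t m, are the parental types, so the F1 was w+ t+ m+ / w t m.
The two rarest classes, w+ t+ m and w t m+, are the double crossovers. Comparing them with the parentals, only the m allele has switched, so m is the middle locus and the order is t – m – w.

m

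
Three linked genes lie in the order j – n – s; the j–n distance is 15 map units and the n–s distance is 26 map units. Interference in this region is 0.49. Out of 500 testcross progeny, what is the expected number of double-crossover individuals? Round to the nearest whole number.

10

Map distances give recombination frequencies of 0.150 and 0.260 for the two intervals.
With interference 0.49 (so coincidence = 0.51), expected double-crossover frequency = 0.150 × 0.260 × 0.51 = 0.01989.
Expected number = 0.01989 × 500 = 9.95 ≈ 10.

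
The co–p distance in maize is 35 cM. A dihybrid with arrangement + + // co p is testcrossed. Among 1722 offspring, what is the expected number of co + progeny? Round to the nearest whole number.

301

A map distance of 35 cM corresponds to a recombination frequency of 0.350.
The F1 is + + / co p, so co + is a recombinant gamete class with expected frequency r/2 = 0.350/2 = 0.1750.
Expected number = 0.1750 × 1722 = 301.35 ≈ 301.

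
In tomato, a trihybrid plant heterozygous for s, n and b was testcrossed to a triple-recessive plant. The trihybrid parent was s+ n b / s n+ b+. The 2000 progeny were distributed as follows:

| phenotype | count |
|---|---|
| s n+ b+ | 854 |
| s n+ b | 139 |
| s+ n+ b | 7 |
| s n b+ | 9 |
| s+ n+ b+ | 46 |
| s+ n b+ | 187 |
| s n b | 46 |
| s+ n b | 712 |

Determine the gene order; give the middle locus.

The two rarest classes, s+ n+ b and s n b+, are the double crossovers. Comparing them with the parentals, only the n allele has switched, so n is the middle locus and the order is s – n – b.

n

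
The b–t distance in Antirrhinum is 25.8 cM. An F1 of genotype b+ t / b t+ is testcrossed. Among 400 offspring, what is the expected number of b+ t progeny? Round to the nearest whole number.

148

A map distance of 25.8 cM corresponds to a recombination frequency of 0.258.
The F1 is b+ t / b t+, so b+ t is a parental gamete class with expected frequency (1 − r)/2 = 0.742/2 = 0.3710.
Expected number = 0.3710 × 400 = 148.40 ≈ 148.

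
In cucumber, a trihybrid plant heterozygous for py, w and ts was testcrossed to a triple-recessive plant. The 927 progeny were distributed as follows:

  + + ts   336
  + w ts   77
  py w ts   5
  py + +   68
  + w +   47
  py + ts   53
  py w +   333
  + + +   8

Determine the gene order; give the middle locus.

The two most frequent reciprocal classes, py w + and + + ts, are the parental types, so the F1 was py w + / + + ts.
The two rarest classes, py w ts and + + +, are the double crossovers. Comparing them with the parentals, only the ts allele has switched, so ts is the middle locus and the order is py – ts – w.

ts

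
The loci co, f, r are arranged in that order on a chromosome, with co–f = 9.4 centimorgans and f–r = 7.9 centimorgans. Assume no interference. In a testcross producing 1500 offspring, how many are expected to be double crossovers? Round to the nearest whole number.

11

Map distances give recombination frequencies of 0.094 and 0.079 for the two intervals.
With no interference, expected double-crossover frequency = 0.094 × 0.079 = 0.00743.
Expected number = 0.00743 × 1500 = 11.14 ≈ 11.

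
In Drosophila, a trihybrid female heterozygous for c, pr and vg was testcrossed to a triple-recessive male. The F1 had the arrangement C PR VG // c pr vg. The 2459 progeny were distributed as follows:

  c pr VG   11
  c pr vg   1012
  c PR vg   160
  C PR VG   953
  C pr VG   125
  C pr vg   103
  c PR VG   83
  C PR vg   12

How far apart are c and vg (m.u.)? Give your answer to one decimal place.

The two rarest classes, C PR vg and c pr VG, are the double crossovers. Comparing them with the parentals, only the vg allele has switched, so vg is the middle locus and the order is pr – vg – c.
Crossovers in the vg–c interval produce the single-crossover classes c PR VG and C pr vg (83 + 103 = 186) plus the double crossovers (23).
RF(vg–c) = (186 + 23) / 2459 = 209/2459 = 0.0850 → 8.5 m.u.

8.5 m.u.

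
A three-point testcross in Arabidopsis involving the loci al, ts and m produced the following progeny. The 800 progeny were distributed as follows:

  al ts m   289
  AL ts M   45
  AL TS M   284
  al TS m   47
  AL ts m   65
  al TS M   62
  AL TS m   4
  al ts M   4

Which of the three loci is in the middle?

m

The two most frequent reciprocal classes, AL TS M and al ts m, are the parental types, so the F1 was AL TS M / al ts m.
The two rarest classes, AL TS m and al ts M, are the double crossovers. Comparing them with the parentals, only the m allele has switched, so m is the middle locus and the order is ts – m – al.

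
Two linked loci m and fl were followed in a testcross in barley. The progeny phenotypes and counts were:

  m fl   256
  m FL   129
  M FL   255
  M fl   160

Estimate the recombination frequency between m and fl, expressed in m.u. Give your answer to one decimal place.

36.1 m.u.

The two most frequent classes, M FL (255) and m fl (256), are the parental types, so the F1 was M FL / m fl.
The recombinant classes are M fl and m FL: 160 + 129 = 289.
Recombination frequency = 289/800 = 0.3613 ≈ 36.1%, i.e. 36.1 m.u.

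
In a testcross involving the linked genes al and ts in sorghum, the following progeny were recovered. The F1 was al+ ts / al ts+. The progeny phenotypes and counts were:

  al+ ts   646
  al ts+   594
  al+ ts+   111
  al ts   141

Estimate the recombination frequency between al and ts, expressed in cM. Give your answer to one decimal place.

16.9 cM

The recombinant classes are al+ ts+ and al ts: 111 + 141 = 252.
Recombination frequency = 252/1492 = 0.1689 ≈ 16.9%, i.e. 16.9 cM.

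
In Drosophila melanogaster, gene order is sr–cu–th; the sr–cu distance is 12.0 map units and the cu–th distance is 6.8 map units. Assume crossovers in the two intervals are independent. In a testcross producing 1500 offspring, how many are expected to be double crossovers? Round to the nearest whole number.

12

Map distances give recombination frequencies of 0.120 and 0.068 for the two intervals.
With no interference, expected double-crossover frequency = 0.120 × 0.068 = 0.00816.
Expected number = 0.00816 × 1500 = 12.24 ≈ 12.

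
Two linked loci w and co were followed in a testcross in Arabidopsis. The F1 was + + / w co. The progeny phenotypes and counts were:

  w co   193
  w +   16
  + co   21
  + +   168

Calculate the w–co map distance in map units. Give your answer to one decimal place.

The recombinant classes are + co and w +: 21 + 16 = 37.
Recombination frequency = 37/398 = 0.0930 ≈ 9.3%, i.e. 9.3 map units.

9.3 map units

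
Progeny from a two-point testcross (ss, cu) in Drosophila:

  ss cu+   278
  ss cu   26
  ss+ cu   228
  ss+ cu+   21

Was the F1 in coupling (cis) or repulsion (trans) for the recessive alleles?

trans

The two most frequent classes are ss+ cu (228) and ss cu+ (278); these are the parental (non-recombinant) types.
So the F1 carried ss+ cu on one chromosome and ss cu+ on the other — the recessive alleles are on opposite chromosomes (trans / repulsion).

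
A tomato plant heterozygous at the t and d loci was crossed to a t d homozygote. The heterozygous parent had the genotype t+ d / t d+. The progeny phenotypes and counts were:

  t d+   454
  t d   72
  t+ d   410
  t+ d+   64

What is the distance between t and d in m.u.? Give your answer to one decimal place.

13.6 m.u.

The recombinant classes are t+ d+ and t d: 64 + 72 = 136.
Recombination frequency = 136/1000 = 0.1360 ≈ 13.6%, i.e. 13.6 m.u.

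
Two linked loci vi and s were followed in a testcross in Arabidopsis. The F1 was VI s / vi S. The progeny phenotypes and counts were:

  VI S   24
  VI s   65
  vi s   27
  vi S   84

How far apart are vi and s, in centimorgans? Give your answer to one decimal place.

The recombinant classes are VI S and vi s: 24 + 27 = 51.
Recombination frequency = 51/200 = 0.2550 ≈ 25.5%, i.e. 25.5 centimorgans.

25.5 centimorgans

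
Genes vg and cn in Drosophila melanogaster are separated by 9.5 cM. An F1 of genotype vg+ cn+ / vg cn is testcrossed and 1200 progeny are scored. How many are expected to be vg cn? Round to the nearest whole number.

543

A map distance of 9.5 cM corresponds to a recombination frequency of 0.095.
The F1 is vg+ cn+ / vg cn, so vg cn is a parental gamete class with expected frequency (1 − r)/2 = 0.905/2 = 0.4525.
Expected number = 0.4525 × 1200 = 543.00 ≈ 543.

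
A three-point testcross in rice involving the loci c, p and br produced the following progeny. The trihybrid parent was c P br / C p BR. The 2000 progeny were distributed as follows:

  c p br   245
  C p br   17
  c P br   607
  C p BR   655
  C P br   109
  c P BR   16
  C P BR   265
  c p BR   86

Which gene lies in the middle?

br

The two rarest classes, c P BR and C p br, are the double crossovers. Comparing them with the parentals, only the br allele has switched, so br is the middle locus and the order is p – br – c.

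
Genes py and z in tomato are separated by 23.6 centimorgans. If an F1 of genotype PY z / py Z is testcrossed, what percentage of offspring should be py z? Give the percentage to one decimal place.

11.8%

A map distance of 23.6 centimorgans corresponds to a recombination frequency of 0.236.
The F1 is PY z / py Z, so py z is a recombinant gamete class with expected frequency r/2 = 0.236/2 = 0.1180.
That is 0.1180 = 11.8% of the progeny.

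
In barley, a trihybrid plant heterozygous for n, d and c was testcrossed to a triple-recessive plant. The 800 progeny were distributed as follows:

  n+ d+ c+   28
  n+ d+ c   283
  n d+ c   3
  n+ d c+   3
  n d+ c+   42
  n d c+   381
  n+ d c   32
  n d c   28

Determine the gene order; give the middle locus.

The two most frequent reciprocal classes, n d c+ and n+ d+ c, are the parental types, so the F1 was n d c+ / n+ d+ c.
The two rarest classes, n+ d c+ and n d+ c, are the double crossovers. Comparing them with the parentals, only the n allele has switched, so n is the middle locus and the order is c – n – d.

n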